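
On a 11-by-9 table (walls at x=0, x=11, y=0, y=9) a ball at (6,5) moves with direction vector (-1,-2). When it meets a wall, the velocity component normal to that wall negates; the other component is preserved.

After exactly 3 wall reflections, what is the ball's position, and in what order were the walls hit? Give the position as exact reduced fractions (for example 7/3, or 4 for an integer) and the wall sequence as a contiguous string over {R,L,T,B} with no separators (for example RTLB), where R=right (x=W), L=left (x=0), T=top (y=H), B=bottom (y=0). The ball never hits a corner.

1. t=5/2 → B at (7/2,0); v=(-1,2)
2. t=7/2 → L at (0,7); v=(1,2)
3. t=1 → T at (1,9); v=(1,-2)

Final position: (1,9)
Wall sequence: BLT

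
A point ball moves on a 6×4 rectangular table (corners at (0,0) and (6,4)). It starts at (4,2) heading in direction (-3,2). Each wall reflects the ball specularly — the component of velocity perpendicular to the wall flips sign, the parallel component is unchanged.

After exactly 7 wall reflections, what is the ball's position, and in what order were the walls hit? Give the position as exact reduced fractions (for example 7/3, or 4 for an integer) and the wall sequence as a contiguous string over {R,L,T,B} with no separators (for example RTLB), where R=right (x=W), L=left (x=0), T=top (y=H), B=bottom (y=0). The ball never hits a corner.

1. t=1 → T at (1,4); v=(-3,-2)
2. t=1/3 → L at (0,10/3); v=(3,-2)
3. t=5/3 → B at (5,0); v=(3,2)
4. t=1/3 → R at (6,2/3); v=(-3,2)
5. t=5/3 → T at (1,4); v=(-3,-2)
6. t=1/3 → L at (0,10/3); v=(3,-2)
7. t=5/3 → B at (5,0); v=(3,2)

Final position: (5,0)
Wall sequence: TLBRTLB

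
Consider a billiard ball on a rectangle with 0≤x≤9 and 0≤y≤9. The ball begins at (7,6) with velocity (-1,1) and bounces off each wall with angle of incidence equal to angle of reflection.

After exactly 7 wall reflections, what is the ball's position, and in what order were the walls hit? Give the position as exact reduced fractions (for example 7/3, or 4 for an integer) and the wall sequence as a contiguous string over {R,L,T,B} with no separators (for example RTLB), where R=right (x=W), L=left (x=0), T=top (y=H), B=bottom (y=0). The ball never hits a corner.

1. t=3 → T at (4,9); v=(-1,-1)
2. t=4 → L at (0,5); v=(1,-1)
3. t=5 → B at (5,0); v=(1,1)
4. t=4 → R at (9,4); v=(-1,1)
5. t=5 → T at (4,9); v=(-1,-1)
6. t=4 → L at (0,5); v=(1,-1)
7. t=5 → B at (5,0); v=(1,1)

Final position: (5,0)
Wall sequence: TLBRTLB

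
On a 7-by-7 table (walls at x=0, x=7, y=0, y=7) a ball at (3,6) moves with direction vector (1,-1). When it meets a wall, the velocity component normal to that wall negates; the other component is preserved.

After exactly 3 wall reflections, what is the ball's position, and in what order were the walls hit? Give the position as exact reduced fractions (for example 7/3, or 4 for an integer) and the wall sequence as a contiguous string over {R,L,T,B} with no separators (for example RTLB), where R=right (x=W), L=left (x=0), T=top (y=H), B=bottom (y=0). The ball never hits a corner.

1. t=4 → R at (7,2); v=(-1,-1)
2. t=2 → B at (5,0); v=(-1,1)
3. t=5 → L at (0,5); v=(1,1)

Final position: (0,5)
Wall sequence: RBL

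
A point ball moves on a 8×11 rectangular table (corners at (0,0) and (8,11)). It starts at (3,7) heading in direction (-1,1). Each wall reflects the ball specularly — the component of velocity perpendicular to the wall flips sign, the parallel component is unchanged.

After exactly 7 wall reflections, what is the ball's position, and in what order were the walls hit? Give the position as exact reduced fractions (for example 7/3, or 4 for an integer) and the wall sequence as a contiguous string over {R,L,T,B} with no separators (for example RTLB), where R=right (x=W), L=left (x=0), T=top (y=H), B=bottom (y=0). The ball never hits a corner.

Final position: (8,10)
Wall sequence: LTRBLTR

1. t=3 → L at (0,10); v=(1,1)
2. t=1 → T at (1,11); v=(1,-1)
3. t=7 → R at (8,4); v=(-1,-1)
4. t=4 → B at (4,0); v=(-1,1)
5. t=4 → L at (0,4); v=(1,1)
6. t=7 → T at (7,11); v=(1,-1)
7. t=1 → R at (8,10); v=(-1,-1)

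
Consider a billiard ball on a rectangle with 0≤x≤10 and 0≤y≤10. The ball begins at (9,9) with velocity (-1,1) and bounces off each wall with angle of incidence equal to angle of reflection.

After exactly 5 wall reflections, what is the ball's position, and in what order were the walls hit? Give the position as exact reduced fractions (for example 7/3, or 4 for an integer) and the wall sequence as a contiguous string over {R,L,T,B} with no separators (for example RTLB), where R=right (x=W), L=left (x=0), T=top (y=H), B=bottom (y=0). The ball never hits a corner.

1. t=1 → T at (8,10); v=(-1,-1)
2. t=8 → L at (0,2); v=(1,-1)
3. t=2 → B at (2,0); v=(1,1)
4. t=8 → R at (10,8); v=(-1,1)
5. t=2 → T at (8,10); v=(-1,-1)

Final position: (8,10)
Wall sequence: TLBRT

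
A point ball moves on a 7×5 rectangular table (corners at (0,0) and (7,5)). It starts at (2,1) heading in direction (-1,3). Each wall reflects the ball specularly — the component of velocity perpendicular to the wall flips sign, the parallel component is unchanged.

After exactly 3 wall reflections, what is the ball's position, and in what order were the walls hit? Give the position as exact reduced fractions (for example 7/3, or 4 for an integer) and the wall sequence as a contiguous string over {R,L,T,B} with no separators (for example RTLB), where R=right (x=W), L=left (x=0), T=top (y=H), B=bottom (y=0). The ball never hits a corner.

1. t=4/3 → T at (2/3,5); v=(-1,-3)
2. t=2/3 → L at (0,3); v=(1,-3)
3. t=1 → B at (1,0); v=(1,3)

Final position: (1,0)
Wall sequence: TLB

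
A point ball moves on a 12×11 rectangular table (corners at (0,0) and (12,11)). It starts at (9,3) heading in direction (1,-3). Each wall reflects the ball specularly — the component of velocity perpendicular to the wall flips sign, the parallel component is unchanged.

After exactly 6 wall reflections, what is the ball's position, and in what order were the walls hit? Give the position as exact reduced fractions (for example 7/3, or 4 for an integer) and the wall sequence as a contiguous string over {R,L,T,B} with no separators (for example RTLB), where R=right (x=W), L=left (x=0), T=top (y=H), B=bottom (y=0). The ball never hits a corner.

Final position: (0,2)
Wall sequence: BRTBTL

1. t=1 → B at (10,0); v=(1,3)
2. t=2 → R at (12,6); v=(-1,3)
3. t=5/3 → T at (31/3,11); v=(-1,-3)
4. t=11/3 → B at (20/3,0); v=(-1,3)
5. t=11/3 → T at (3,11); v=(-1,-3)
6. t=3 → L at (0,2); v=(1,-3)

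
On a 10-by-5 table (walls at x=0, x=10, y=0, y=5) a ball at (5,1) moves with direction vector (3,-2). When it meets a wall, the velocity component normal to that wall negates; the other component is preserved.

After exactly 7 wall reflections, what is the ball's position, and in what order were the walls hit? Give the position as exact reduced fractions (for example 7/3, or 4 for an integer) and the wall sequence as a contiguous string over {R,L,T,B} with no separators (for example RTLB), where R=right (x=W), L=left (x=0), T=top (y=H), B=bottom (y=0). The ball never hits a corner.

1. t=1/2 → B at (13/2,0); v=(3,2)
2. t=7/6 → R at (10,7/3); v=(-3,2)
3. t=4/3 → T at (6,5); v=(-3,-2)
4. t=2 → L at (0,1); v=(3,-2)
5. t=1/2 → B at (3/2,0); v=(3,2)
6. t=5/2 → T at (9,5); v=(3,-2)
7. t=1/3 → R at (10,13/3); v=(-3,-2)

Final position: (10,13/3)
Wall sequence: BRTLBTR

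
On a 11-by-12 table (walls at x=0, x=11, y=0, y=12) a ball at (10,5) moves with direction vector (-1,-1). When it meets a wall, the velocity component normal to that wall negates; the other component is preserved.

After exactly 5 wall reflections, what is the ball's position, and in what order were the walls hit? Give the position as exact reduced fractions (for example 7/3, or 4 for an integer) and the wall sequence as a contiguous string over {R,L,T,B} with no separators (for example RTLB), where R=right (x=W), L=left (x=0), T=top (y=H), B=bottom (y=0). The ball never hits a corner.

Final position: (3,0)
Wall sequence: BLTRB

1. t=5 → B at (5,0); v=(-1,1)
2. t=5 → L at (0,5); v=(1,1)
3. t=7 → T at (7,12); v=(1,-1)
4. t=4 → R at (11,8); v=(-1,-1)
5. t=8 → B at (3,0); v=(-1,1)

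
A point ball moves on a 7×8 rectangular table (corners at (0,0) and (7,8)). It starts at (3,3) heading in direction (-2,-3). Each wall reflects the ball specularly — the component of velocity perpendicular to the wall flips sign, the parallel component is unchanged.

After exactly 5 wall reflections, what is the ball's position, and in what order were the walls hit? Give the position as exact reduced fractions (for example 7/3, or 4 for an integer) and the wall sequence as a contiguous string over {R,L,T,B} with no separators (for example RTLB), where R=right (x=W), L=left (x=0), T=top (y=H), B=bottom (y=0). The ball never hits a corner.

1. t=1 → B at (1,0); v=(-2,3)
2. t=1/2 → L at (0,3/2); v=(2,3)
3. t=13/6 → T at (13/3,8); v=(2,-3)
4. t=4/3 → R at (7,4); v=(-2,-3)
5. t=4/3 → B at (13/3,0); v=(-2,3)

Final position: (13/3,0)
Wall sequence: BLTRB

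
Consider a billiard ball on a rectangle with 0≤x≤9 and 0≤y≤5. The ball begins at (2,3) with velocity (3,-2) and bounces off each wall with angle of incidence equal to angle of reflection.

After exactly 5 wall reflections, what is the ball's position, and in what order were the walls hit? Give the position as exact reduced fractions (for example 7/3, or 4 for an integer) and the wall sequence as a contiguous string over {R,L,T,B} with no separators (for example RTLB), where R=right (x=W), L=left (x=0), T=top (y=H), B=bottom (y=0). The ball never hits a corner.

1. t=3/2 → B at (13/2,0); v=(3,2)
2. t=5/6 → R at (9,5/3); v=(-3,2)
3. t=5/3 → T at (4,5); v=(-3,-2)
4. t=4/3 → L at (0,7/3); v=(3,-2)
5. t=7/6 → B at (7/2,0); v=(3,2)

Final position: (7/2,0)
Wall sequence: BRTLB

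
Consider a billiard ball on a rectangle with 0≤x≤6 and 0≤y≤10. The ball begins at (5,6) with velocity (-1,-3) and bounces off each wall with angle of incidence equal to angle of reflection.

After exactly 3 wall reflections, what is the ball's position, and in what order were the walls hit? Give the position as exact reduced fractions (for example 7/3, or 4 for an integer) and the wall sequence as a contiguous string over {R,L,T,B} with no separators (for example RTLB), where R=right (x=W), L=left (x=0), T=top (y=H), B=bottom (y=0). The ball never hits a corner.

1. t=2 → B at (3,0); v=(-1,3)
2. t=3 → L at (0,9); v=(1,3)
3. t=1/3 → T at (1/3,10); v=(1,-3)

Final position: (1/3,10)
Wall sequence: BLT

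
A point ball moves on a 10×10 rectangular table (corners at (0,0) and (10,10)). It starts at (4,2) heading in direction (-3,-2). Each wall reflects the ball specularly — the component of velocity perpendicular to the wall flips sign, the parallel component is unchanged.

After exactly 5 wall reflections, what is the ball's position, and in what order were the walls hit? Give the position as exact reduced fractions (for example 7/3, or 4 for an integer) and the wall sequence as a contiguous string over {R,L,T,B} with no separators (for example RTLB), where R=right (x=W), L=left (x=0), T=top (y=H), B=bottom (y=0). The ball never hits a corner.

Final position: (0,6)
Wall sequence: BLRTL

1. t=1 → B at (1,0); v=(-3,2)
2. t=1/3 → L at (0,2/3); v=(3,2)
3. t=10/3 → R at (10,22/3); v=(-3,2)
4. t=4/3 → T at (6,10); v=(-3,-2)
5. t=2 → L at (0,6); v=(3,-2)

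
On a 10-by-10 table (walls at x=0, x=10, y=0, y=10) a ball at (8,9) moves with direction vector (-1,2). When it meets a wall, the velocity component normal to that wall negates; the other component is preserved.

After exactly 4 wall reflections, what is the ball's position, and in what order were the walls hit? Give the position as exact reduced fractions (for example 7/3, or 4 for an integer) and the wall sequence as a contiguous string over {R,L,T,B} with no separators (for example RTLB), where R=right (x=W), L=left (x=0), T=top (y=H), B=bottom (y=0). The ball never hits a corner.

Final position: (5/2,10)
Wall sequence: TBLT

1. t=1/2 → T at (15/2,10); v=(-1,-2)
2. t=5 → B at (5/2,0); v=(-1,2)
3. t=5/2 → L at (0,5); v=(1,2)
4. t=5/2 → T at (5/2,10); v=(1,-2)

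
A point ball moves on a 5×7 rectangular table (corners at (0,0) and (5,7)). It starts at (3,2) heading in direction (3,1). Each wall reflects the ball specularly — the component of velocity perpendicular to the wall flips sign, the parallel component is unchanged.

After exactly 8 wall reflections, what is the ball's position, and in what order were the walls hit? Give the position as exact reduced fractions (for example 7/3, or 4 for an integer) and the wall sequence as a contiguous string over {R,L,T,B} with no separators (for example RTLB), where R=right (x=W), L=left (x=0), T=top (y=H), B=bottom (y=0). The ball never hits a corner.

1. t=2/3 → R at (5,8/3); v=(-3,1)
2. t=5/3 → L at (0,13/3); v=(3,1)
3. t=5/3 → R at (5,6); v=(-3,1)
4. t=1 → T at (2,7); v=(-3,-1)
5. t=2/3 → L at (0,19/3); v=(3,-1)
6. t=5/3 → R at (5,14/3); v=(-3,-1)
7. t=5/3 → L at (0,3); v=(3,-1)
8. t=5/3 → R at (5,4/3); v=(-3,-1)

Final position: (5,4/3)
Wall sequence: RLRTLRLR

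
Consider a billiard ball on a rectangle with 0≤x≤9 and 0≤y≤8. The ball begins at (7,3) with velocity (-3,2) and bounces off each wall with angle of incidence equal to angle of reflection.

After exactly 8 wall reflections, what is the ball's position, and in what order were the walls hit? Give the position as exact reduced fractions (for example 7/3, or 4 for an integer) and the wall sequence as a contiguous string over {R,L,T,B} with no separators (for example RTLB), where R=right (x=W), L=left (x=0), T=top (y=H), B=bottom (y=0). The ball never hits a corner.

Final position: (0,1/3)
Wall sequence: LTRBLTRL

1. t=7/3 → L at (0,23/3); v=(3,2)
2. t=1/6 → T at (1/2,8); v=(3,-2)
3. t=17/6 → R at (9,7/3); v=(-3,-2)
4. t=7/6 → B at (11/2,0); v=(-3,2)
5. t=11/6 → L at (0,11/3); v=(3,2)
6. t=13/6 → T at (13/2,8); v=(3,-2)
7. t=5/6 → R at (9,19/3); v=(-3,-2)
8. t=3 → L at (0,1/3); v=(3,-2)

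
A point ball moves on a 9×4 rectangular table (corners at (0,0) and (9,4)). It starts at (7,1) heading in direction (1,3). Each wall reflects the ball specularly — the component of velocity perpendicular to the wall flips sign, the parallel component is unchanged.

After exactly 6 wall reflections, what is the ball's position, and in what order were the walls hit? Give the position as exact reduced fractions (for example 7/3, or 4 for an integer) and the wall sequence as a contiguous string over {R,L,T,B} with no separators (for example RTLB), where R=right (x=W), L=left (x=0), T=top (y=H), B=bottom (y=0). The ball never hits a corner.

Final position: (14/3,4)
Wall sequence: TRBTBT

1. t=1 → T at (8,4); v=(1,-3)
2. t=1 → R at (9,1); v=(-1,-3)
3. t=1/3 → B at (26/3,0); v=(-1,3)
4. t=4/3 → T at (22/3,4); v=(-1,-3)
5. t=4/3 → B at (6,0); v=(-1,3)
6. t=4/3 → T at (14/3,4); v=(-1,-3)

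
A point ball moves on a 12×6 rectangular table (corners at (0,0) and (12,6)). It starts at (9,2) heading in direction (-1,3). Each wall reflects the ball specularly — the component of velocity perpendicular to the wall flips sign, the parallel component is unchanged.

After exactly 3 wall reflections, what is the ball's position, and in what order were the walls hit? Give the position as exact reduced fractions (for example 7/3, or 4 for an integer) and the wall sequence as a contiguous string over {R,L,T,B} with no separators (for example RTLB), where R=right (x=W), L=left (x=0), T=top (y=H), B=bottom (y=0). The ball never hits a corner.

1. t=4/3 → T at (23/3,6); v=(-1,-3)
2. t=2 → B at (17/3,0); v=(-1,3)
3. t=2 → T at (11/3,6); v=(-1,-3)

Final position: (11/3,6)
Wall sequence: TBT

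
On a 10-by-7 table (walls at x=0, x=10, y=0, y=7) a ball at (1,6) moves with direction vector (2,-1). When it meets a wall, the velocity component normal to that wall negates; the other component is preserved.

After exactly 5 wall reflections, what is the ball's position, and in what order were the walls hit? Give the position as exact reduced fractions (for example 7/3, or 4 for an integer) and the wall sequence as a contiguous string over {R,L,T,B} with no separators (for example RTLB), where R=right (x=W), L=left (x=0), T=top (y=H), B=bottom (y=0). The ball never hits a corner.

1. t=9/2 → R at (10,3/2); v=(-2,-1)
2. t=3/2 → B at (7,0); v=(-2,1)
3. t=7/2 → L at (0,7/2); v=(2,1)
4. t=7/2 → T at (7,7); v=(2,-1)
5. t=3/2 → R at (10,11/2); v=(-2,-1)

Final position: (10,11/2)
Wall sequence: RBLTR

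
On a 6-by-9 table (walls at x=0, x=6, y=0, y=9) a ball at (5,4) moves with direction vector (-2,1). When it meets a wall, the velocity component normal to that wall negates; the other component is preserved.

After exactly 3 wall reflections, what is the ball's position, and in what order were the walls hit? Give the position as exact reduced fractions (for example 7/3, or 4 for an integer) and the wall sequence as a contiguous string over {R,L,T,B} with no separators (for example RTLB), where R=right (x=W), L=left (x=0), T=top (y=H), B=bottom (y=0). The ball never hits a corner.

Final position: (6,17/2)
Wall sequence: LTR

1. t=5/2 → L at (0,13/2); v=(2,1)
2. t=5/2 → T at (5,9); v=(2,-1)
3. t=1/2 → R at (6,17/2); v=(-2,-1)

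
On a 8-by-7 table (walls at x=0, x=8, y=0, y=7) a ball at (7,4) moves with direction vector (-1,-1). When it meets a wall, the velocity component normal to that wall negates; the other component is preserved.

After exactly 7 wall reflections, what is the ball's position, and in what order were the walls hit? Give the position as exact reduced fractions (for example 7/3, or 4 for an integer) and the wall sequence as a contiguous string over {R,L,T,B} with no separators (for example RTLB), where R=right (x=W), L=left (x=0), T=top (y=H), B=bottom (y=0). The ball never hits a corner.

Final position: (2,7)
Wall sequence: BLTRBLT

1. t=4 → B at (3,0); v=(-1,1)
2. t=3 → L at (0,3); v=(1,1)
3. t=4 → T at (4,7); v=(1,-1)
4. t=4 → R at (8,3); v=(-1,-1)
5. t=3 → B at (5,0); v=(-1,1)
6. t=5 → L at (0,5); v=(1,1)
7. t=2 → T at (2,7); v=(1,-1)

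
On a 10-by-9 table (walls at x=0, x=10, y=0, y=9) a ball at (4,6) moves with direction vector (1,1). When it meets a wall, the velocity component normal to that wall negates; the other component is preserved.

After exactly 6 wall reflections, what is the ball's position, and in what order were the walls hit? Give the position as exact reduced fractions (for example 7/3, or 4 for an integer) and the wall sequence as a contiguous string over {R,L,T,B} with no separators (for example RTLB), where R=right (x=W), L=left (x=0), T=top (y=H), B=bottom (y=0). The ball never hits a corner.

Final position: (10,4)
Wall sequence: TRBLTR

1. t=3 → T at (7,9); v=(1,-1)
2. t=3 → R at (10,6); v=(-1,-1)
3. t=6 → B at (4,0); v=(-1,1)
4. t=4 → L at (0,4); v=(1,1)
5. t=5 → T at (5,9); v=(1,-1)
6. t=5 → R at (10,4); v=(-1,-1)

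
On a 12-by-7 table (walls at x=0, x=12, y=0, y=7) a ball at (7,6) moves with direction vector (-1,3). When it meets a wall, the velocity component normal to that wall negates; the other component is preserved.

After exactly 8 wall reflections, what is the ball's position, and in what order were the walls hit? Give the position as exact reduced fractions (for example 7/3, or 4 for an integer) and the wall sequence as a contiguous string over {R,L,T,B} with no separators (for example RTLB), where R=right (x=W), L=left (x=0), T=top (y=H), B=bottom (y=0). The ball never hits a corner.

1. t=1/3 → T at (20/3,7); v=(-1,-3)
2. t=7/3 → B at (13/3,0); v=(-1,3)
3. t=7/3 → T at (2,7); v=(-1,-3)
4. t=2 → L at (0,1); v=(1,-3)
5. t=1/3 → B at (1/3,0); v=(1,3)
6. t=7/3 → T at (8/3,7); v=(1,-3)
7. t=7/3 → B at (5,0); v=(1,3)
8. t=7/3 → T at (22/3,7); v=(1,-3)

Final position: (22/3,7)
Wall sequence: TBTLBTBT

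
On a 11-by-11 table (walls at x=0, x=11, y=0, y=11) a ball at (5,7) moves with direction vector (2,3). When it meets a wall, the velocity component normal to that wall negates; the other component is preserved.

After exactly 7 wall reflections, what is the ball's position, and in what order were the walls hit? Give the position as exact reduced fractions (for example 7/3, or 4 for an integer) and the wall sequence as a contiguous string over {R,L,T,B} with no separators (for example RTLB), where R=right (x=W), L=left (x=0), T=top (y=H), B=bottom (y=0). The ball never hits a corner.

1. t=4/3 → T at (23/3,11); v=(2,-3)
2. t=5/3 → R at (11,6); v=(-2,-3)
3. t=2 → B at (7,0); v=(-2,3)
4. t=7/2 → L at (0,21/2); v=(2,3)
5. t=1/6 → T at (1/3,11); v=(2,-3)
6. t=11/3 → B at (23/3,0); v=(2,3)
7. t=5/3 → R at (11,5); v=(-2,3)

Final position: (11,5)
Wall sequence: TRBLTBR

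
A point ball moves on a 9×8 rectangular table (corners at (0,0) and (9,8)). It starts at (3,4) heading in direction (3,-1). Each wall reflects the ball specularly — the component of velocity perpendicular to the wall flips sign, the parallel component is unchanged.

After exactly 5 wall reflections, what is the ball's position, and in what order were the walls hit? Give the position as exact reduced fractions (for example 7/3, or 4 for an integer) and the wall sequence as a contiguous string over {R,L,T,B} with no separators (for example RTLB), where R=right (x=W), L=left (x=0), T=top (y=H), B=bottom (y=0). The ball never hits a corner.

Final position: (0,7)
Wall sequence: RBLRL

1. t=2 → R at (9,2); v=(-3,-1)
2. t=2 → B at (3,0); v=(-3,1)
3. t=1 → L at (0,1); v=(3,1)
4. t=3 → R at (9,4); v=(-3,1)
5. t=3 → L at (0,7); v=(3,1)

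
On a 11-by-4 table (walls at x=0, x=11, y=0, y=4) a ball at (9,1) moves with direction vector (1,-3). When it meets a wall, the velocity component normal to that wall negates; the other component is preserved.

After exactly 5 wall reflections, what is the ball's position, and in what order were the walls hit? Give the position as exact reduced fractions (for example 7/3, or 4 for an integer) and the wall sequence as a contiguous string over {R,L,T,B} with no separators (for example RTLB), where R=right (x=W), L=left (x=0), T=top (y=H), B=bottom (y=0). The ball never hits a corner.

Final position: (26/3,4)
Wall sequence: BTRBT

1. t=1/3 → B at (28/3,0); v=(1,3)
2. t=4/3 → T at (32/3,4); v=(1,-3)
3. t=1/3 → R at (11,3); v=(-1,-3)
4. t=1 → B at (10,0); v=(-1,3)
5. t=4/3 → T at (26/3,4); v=(-1,-3)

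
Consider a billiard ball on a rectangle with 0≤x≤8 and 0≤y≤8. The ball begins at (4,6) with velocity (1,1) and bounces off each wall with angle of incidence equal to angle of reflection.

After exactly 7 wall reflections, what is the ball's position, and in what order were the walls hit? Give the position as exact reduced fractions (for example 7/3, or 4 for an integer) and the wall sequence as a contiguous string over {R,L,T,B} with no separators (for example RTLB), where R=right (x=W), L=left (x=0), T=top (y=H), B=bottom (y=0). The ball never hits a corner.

Final position: (2,0)
Wall sequence: TRBLTRB

1. t=2 → T at (6,8); v=(1,-1)
2. t=2 → R at (8,6); v=(-1,-1)
3. t=6 → B at (2,0); v=(-1,1)
4. t=2 → L at (0,2); v=(1,1)
5. t=6 → T at (6,8); v=(1,-1)
6. t=2 → R at (8,6); v=(-1,-1)
7. t=6 → B at (2,0); v=(-1,1)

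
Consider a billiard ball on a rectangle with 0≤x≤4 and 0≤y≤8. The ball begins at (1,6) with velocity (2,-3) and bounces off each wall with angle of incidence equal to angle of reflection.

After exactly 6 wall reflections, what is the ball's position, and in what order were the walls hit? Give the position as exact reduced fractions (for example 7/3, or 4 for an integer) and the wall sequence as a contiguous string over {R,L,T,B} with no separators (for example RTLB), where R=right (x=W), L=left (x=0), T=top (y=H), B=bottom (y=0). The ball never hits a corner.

1. t=3/2 → R at (4,3/2); v=(-2,-3)
2. t=1/2 → B at (3,0); v=(-2,3)
3. t=3/2 → L at (0,9/2); v=(2,3)
4. t=7/6 → T at (7/3,8); v=(2,-3)
5. t=5/6 → R at (4,11/2); v=(-2,-3)
6. t=11/6 → B at (1/3,0); v=(-2,3)

Final position: (1/3,0)
Wall sequence: RBLTRB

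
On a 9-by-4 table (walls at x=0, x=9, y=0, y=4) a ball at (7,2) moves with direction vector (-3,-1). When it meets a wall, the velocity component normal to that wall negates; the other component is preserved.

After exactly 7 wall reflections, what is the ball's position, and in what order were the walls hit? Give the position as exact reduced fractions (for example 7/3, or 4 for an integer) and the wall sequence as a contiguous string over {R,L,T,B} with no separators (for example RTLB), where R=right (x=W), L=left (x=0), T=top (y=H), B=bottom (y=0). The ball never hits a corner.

1. t=2 → B at (1,0); v=(-3,1)
2. t=1/3 → L at (0,1/3); v=(3,1)
3. t=3 → R at (9,10/3); v=(-3,1)
4. t=2/3 → T at (7,4); v=(-3,-1)
5. t=7/3 → L at (0,5/3); v=(3,-1)
6. t=5/3 → B at (5,0); v=(3,1)
7. t=4/3 → R at (9,4/3); v=(-3,1)

Final position: (9,4/3)
Wall sequence: BLRTLBR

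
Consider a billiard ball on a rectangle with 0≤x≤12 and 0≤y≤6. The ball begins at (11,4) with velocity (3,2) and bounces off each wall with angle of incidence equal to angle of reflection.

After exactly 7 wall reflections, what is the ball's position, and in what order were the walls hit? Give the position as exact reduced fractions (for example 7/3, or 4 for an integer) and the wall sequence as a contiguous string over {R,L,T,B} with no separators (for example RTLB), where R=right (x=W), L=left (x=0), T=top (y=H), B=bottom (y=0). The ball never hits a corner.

Final position: (7,0)
Wall sequence: RTBLTRB

1. t=1/3 → R at (12,14/3); v=(-3,2)
2. t=2/3 → T at (10,6); v=(-3,-2)
3. t=3 → B at (1,0); v=(-3,2)
4. t=1/3 → L at (0,2/3); v=(3,2)
5. t=8/3 → T at (8,6); v=(3,-2)
6. t=4/3 → R at (12,10/3); v=(-3,-2)
7. t=5/3 → B at (7,0); v=(-3,2)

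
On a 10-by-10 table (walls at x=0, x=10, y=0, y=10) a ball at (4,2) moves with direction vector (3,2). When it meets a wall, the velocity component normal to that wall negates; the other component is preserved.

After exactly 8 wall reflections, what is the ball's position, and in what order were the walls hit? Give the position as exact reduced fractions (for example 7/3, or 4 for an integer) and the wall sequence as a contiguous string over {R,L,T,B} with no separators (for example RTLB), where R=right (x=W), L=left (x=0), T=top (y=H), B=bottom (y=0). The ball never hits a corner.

1. t=2 → R at (10,6); v=(-3,2)
2. t=2 → T at (4,10); v=(-3,-2)
3. t=4/3 → L at (0,22/3); v=(3,-2)
4. t=10/3 → R at (10,2/3); v=(-3,-2)
5. t=1/3 → B at (9,0); v=(-3,2)
6. t=3 → L at (0,6); v=(3,2)
7. t=2 → T at (6,10); v=(3,-2)
8. t=4/3 → R at (10,22/3); v=(-3,-2)

Final position: (10,22/3)
Wall sequence: RTLRBLTR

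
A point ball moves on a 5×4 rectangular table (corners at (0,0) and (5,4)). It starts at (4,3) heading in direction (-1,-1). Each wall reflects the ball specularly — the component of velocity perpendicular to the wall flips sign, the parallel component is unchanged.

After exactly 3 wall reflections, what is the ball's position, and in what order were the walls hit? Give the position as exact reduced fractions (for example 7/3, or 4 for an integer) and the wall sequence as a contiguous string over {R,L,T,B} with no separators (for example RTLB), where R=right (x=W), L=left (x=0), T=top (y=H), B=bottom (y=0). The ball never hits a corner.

1. t=3 → B at (1,0); v=(-1,1)
2. t=1 → L at (0,1); v=(1,1)
3. t=3 → T at (3,4); v=(1,-1)

Final position: (3,4)
Wall sequence: BLT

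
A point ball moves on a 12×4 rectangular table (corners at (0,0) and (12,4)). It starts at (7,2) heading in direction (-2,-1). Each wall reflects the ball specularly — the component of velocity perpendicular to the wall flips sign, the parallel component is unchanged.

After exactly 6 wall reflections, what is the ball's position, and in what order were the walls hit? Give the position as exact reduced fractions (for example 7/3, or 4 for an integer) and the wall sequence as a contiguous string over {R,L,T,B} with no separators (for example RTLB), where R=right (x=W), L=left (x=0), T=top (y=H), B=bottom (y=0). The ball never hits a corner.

Final position: (3,4)
Wall sequence: BLTRBT

1. t=2 → B at (3,0); v=(-2,1)
2. t=3/2 → L at (0,3/2); v=(2,1)
3. t=5/2 → T at (5,4); v=(2,-1)
4. t=7/2 → R at (12,1/2); v=(-2,-1)
5. t=1/2 → B at (11,0); v=(-2,1)
6. t=4 → T at (3,4); v=(-2,-1)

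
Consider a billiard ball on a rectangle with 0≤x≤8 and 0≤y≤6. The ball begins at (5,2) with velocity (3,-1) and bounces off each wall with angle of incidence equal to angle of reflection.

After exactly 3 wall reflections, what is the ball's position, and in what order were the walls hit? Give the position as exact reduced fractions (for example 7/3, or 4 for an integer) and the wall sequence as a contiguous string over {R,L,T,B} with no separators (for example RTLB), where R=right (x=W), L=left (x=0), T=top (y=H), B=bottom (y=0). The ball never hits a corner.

Final position: (0,5/3)
Wall sequence: RBL

1. t=1 → R at (8,1); v=(-3,-1)
2. t=1 → B at (5,0); v=(-3,1)
3. t=5/3 → L at (0,5/3); v=(3,1)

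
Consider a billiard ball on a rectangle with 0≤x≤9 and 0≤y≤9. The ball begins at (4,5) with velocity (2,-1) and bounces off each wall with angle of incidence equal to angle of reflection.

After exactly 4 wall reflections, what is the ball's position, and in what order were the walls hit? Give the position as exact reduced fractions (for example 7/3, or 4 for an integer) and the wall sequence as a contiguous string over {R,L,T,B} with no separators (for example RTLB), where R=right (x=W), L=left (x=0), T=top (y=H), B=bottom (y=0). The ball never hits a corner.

1. t=5/2 → R at (9,5/2); v=(-2,-1)
2. t=5/2 → B at (4,0); v=(-2,1)
3. t=2 → L at (0,2); v=(2,1)
4. t=9/2 → R at (9,13/2); v=(-2,1)

Final position: (9,13/2)
Wall sequence: RBLR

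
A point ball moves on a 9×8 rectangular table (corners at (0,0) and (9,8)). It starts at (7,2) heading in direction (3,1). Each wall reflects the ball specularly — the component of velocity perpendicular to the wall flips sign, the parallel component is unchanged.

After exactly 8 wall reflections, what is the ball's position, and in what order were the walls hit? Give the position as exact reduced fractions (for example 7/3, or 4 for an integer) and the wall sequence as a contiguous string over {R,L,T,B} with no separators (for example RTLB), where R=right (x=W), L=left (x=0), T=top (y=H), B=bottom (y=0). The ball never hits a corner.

1. t=2/3 → R at (9,8/3); v=(-3,1)
2. t=3 → L at (0,17/3); v=(3,1)
3. t=7/3 → T at (7,8); v=(3,-1)
4. t=2/3 → R at (9,22/3); v=(-3,-1)
5. t=3 → L at (0,13/3); v=(3,-1)
6. t=3 → R at (9,4/3); v=(-3,-1)
7. t=4/3 → B at (5,0); v=(-3,1)
8. t=5/3 → L at (0,5/3); v=(3,1)

Final position: (0,5/3)
Wall sequence: RLTRLRBL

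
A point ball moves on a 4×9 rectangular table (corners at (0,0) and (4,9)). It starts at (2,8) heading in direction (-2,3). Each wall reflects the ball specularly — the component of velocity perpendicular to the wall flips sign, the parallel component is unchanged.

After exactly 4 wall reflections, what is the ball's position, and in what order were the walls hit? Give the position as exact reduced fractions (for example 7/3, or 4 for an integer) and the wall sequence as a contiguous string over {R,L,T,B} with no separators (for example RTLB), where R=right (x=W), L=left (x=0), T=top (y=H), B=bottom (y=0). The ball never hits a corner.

1. t=1/3 → T at (4/3,9); v=(-2,-3)
2. t=2/3 → L at (0,7); v=(2,-3)
3. t=2 → R at (4,1); v=(-2,-3)
4. t=1/3 → B at (10/3,0); v=(-2,3)

Final position: (10/3,0)
Wall sequence: TLRB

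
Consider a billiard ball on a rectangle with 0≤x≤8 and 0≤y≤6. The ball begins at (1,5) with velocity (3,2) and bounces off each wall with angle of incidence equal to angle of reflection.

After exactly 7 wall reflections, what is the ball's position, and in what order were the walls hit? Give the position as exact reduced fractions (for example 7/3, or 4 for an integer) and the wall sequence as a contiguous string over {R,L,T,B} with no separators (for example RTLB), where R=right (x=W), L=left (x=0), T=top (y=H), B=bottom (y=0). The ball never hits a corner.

1. t=1/2 → T at (5/2,6); v=(3,-2)
2. t=11/6 → R at (8,7/3); v=(-3,-2)
3. t=7/6 → B at (9/2,0); v=(-3,2)
4. t=3/2 → L at (0,3); v=(3,2)
5. t=3/2 → T at (9/2,6); v=(3,-2)
6. t=7/6 → R at (8,11/3); v=(-3,-2)
7. t=11/6 → B at (5/2,0); v=(-3,2)

Final position: (5/2,0)
Wall sequence: TRBLTRB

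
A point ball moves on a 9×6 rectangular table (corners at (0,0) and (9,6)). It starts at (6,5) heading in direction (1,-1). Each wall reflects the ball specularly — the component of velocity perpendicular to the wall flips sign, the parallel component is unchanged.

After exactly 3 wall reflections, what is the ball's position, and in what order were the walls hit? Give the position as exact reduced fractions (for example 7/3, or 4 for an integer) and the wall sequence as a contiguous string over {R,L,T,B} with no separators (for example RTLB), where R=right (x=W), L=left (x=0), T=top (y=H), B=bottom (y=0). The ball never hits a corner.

1. t=3 → R at (9,2); v=(-1,-1)
2. t=2 → B at (7,0); v=(-1,1)
3. t=6 → T at (1,6); v=(-1,-1)

Final position: (1,6)
Wall sequence: RBT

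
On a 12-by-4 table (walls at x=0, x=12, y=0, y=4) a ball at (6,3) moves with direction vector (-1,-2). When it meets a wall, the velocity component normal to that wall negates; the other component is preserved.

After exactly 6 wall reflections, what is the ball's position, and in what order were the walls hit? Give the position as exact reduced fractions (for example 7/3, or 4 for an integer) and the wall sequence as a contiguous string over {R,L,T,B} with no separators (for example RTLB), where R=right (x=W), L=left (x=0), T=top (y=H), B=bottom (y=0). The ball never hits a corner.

1. t=3/2 → B at (9/2,0); v=(-1,2)
2. t=2 → T at (5/2,4); v=(-1,-2)
3. t=2 → B at (1/2,0); v=(-1,2)
4. t=1/2 → L at (0,1); v=(1,2)
5. t=3/2 → T at (3/2,4); v=(1,-2)
6. t=2 → B at (7/2,0); v=(1,2)

Final position: (7/2,0)
Wall sequence: BTBLTB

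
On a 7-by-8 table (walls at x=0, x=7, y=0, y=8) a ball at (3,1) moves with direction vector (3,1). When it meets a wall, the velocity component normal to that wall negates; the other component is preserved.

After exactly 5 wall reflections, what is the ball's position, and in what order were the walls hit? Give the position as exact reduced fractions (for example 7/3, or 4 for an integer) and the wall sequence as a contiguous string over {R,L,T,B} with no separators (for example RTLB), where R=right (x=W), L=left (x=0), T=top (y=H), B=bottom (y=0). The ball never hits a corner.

Final position: (0,20/3)
Wall sequence: RLRTL

1. t=4/3 → R at (7,7/3); v=(-3,1)
2. t=7/3 → L at (0,14/3); v=(3,1)
3. t=7/3 → R at (7,7); v=(-3,1)
4. t=1 → T at (4,8); v=(-3,-1)
5. t=4/3 → L at (0,20/3); v=(3,-1)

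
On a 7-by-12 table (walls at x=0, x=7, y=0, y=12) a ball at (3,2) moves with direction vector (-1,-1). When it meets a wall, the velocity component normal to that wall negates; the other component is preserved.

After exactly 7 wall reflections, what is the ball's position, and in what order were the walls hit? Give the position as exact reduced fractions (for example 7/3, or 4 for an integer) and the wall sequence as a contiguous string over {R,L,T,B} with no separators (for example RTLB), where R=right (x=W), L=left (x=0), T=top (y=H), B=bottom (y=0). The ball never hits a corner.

Final position: (5,0)
Wall sequence: BLRTLRB

1. t=2 → B at (1,0); v=(-1,1)
2. t=1 → L at (0,1); v=(1,1)
3. t=7 → R at (7,8); v=(-1,1)
4. t=4 → T at (3,12); v=(-1,-1)
5. t=3 → L at (0,9); v=(1,-1)
6. t=7 → R at (7,2); v=(-1,-1)
7. t=2 → B at (5,0); v=(-1,1)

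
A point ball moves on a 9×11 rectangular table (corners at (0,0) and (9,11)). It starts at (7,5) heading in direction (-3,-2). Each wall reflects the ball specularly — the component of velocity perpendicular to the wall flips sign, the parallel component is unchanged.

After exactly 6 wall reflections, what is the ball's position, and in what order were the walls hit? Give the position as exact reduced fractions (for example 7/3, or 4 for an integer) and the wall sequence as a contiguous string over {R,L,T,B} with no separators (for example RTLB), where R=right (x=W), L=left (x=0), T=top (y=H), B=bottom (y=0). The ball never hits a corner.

1. t=7/3 → L at (0,1/3); v=(3,-2)
2. t=1/6 → B at (1/2,0); v=(3,2)
3. t=17/6 → R at (9,17/3); v=(-3,2)
4. t=8/3 → T at (1,11); v=(-3,-2)
5. t=1/3 → L at (0,31/3); v=(3,-2)
6. t=3 → R at (9,13/3); v=(-3,-2)

Final position: (9,13/3)
Wall sequence: LBRTLR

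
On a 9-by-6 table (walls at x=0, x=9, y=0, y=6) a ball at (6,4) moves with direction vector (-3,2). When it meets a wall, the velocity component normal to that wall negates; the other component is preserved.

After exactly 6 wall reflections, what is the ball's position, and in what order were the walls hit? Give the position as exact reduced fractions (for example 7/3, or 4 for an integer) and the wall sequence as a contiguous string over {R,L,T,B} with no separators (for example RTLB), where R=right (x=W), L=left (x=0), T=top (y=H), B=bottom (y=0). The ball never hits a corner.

Final position: (0,4)
Wall sequence: TLBRTL

1. t=1 → T at (3,6); v=(-3,-2)
2. t=1 → L at (0,4); v=(3,-2)
3. t=2 → B at (6,0); v=(3,2)
4. t=1 → R at (9,2); v=(-3,2)
5. t=2 → T at (3,6); v=(-3,-2)
6. t=1 → L at (0,4); v=(3,-2)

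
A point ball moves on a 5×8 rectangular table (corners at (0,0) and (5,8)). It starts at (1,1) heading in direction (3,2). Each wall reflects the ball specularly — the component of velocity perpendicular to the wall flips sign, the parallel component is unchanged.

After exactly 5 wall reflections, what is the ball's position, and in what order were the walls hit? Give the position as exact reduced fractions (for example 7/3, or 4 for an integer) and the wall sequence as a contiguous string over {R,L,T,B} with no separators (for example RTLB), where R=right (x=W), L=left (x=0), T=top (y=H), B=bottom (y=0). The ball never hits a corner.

1. t=4/3 → R at (5,11/3); v=(-3,2)
2. t=5/3 → L at (0,7); v=(3,2)
3. t=1/2 → T at (3/2,8); v=(3,-2)
4. t=7/6 → R at (5,17/3); v=(-3,-2)
5. t=5/3 → L at (0,7/3); v=(3,-2)

Final position: (0,7/3)
Wall sequence: RLTRL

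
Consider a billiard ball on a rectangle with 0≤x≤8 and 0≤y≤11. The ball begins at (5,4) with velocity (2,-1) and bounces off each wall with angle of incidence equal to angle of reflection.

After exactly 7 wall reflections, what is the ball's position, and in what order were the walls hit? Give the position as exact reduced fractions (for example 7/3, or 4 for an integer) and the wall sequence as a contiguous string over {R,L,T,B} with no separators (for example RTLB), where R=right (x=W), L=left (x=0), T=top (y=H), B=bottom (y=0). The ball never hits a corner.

1. t=3/2 → R at (8,5/2); v=(-2,-1)
2. t=5/2 → B at (3,0); v=(-2,1)
3. t=3/2 → L at (0,3/2); v=(2,1)
4. t=4 → R at (8,11/2); v=(-2,1)
5. t=4 → L at (0,19/2); v=(2,1)
6. t=3/2 → T at (3,11); v=(2,-1)
7. t=5/2 → R at (8,17/2); v=(-2,-1)

Final position: (8,17/2)
Wall sequence: RBLRLTR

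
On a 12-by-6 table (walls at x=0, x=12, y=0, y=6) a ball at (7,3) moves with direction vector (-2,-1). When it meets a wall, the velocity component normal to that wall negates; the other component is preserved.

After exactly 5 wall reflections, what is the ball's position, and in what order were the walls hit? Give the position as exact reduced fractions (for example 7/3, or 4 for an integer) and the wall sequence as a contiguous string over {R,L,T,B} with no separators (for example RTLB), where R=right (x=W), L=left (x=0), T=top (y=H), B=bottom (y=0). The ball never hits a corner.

1. t=3 → B at (1,0); v=(-2,1)
2. t=1/2 → L at (0,1/2); v=(2,1)
3. t=11/2 → T at (11,6); v=(2,-1)
4. t=1/2 → R at (12,11/2); v=(-2,-1)
5. t=11/2 → B at (1,0); v=(-2,1)

Final position: (1,0)
Wall sequence: BLTRB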